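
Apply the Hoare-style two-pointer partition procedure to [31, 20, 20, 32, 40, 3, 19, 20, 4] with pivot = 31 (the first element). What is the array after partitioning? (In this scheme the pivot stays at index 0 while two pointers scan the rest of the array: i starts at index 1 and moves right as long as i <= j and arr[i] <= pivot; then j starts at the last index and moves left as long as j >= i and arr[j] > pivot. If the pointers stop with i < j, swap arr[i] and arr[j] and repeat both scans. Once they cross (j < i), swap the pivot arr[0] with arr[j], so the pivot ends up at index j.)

Hoare-style two-pointer partition with pivot = 31:

Initial array: [31, 20, 20, 32, 40, 3, 19, 20, 4]

Pointers start at i = 1, j = 8.
i stops at index 3 (arr[3]=32 > 31), j stops at index 8 (arr[8]=4 <= 31): swap arr[3] and arr[8], array becomes [31, 20, 20, 4, 40, 3, 19, 20, 32]
i stops at index 4 (arr[4]=40 > 31), j stops at index 7 (arr[7]=20 <= 31): swap arr[4] and arr[7], array becomes [31, 20, 20, 4, 20, 3, 19, 40, 32]
i ends at 7, j ends at 6: the pointers have crossed (j < i), so scanning stops.

Swap pivot arr[0] with arr[6] to place pivot at position 6: [19, 20, 20, 4, 20, 3, 31, 40, 32]
Pivot position: 6

After partitioning with pivot 31, the array becomes [19, 20, 20, 4, 20, 3, 31, 40, 32]. The pivot is placed at index 6. All elements to the left of the pivot are <= 31, and all elements to the right are > 31.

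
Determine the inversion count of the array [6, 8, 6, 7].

Finding inversions in [6, 8, 6, 7]:

(1, 2): arr[1]=8 > arr[2]=6
(1, 3): arr[1]=8 > arr[3]=7

Total inversions: 2

The array has 2 inversion(s): (1,2), (1,3). Each pair (i,j) satisfies i < j and arr[i] > arr[j].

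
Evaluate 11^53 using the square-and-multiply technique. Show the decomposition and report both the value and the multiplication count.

Computing 11^53 by squaring (build up from 11^1; each line after the first costs one multiplication):

11^1 = 11
11^2 = (11^1)^2 = 11^2 = 121
11^3 = 11 * 11^2 = 11 * 121 = 1331
11^6 = (11^3)^2 = 1331^2 = 1771561
11^12 = (11^6)^2 = 1771561^2 = 3138428376721
11^13 = 11 * 11^12 = 11 * 3138428376721 = 34522712143931
11^26 = (11^13)^2 = 34522712143931^2 = 1191817653772720942460132761
11^52 = (11^26)^2 = 1191817653772720942460132761^2 = 1420429319844313329730664601483335671261683881745483121
11^53 = 11 * 11^52 = 11 * 1420429319844313329730664601483335671261683881745483121 = 15624722518287446627037310616316692383878522699200314331

Result: 15624722518287446627037310616316692383878522699200314331
Multiplications needed: 8 (8 lines after 11^1)

11^53 = 15624722518287446627037310616316692383878522699200314331. Using exponentiation by squaring, this requires 8 multiplications. The key idea: if the exponent is even, square the half-power; if odd, multiply by the base once.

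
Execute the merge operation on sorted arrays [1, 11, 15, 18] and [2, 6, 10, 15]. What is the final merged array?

Merging process:

Compare 1 vs 2: take 1 from left. Merged: [1]
Compare 11 vs 2: take 2 from right. Merged: [1, 2]
Compare 11 vs 6: take 6 from right. Merged: [1, 2, 6]
Compare 11 vs 10: take 10 from right. Merged: [1, 2, 6, 10]
Compare 11 vs 15: take 11 from left. Merged: [1, 2, 6, 10, 11]
Compare 15 vs 15: take 15 from left. Merged: [1, 2, 6, 10, 11, 15]
Compare 18 vs 15: take 15 from right. Merged: [1, 2, 6, 10, 11, 15, 15]
Append remaining from left: [18]. Merged: [1, 2, 6, 10, 11, 15, 15, 18]

Final merged array: [1, 2, 6, 10, 11, 15, 15, 18]
Total comparisons: 7

The merged array is [1, 2, 6, 10, 11, 15, 15, 18], requiring 7 comparisons. The merge step runs in O(n) time where n is the total number of elements.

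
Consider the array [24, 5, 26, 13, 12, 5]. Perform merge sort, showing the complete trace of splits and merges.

Merge sort trace:

Split: [24, 5, 26, 13, 12, 5] -> [24, 5, 26] and [13, 12, 5]
  Split: [24, 5, 26] -> [24] and [5, 26]
    Split: [5, 26] -> [5] and [26]
    Merge: [5] + [26] -> [5, 26]
  Merge: [24] + [5, 26] -> [5, 24, 26]
  Split: [13, 12, 5] -> [13] and [12, 5]
    Split: [12, 5] -> [12] and [5]
    Merge: [12] + [5] -> [5, 12]
  Merge: [13] + [5, 12] -> [5, 12, 13]
Merge: [5, 24, 26] + [5, 12, 13] -> [5, 5, 12, 13, 24, 26]

Final sorted array: [5, 5, 12, 13, 24, 26]

The merge sort proceeds by recursively splitting the array and merging sorted halves.
After all merges, the sorted array is [5, 5, 12, 13, 24, 26].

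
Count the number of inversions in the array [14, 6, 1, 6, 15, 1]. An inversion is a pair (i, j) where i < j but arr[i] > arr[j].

Finding inversions in [14, 6, 1, 6, 15, 1]:

(0, 1): arr[0]=14 > arr[1]=6
(0, 2): arr[0]=14 > arr[2]=1
(0, 3): arr[0]=14 > arr[3]=6
(0, 5): arr[0]=14 > arr[5]=1
(1, 2): arr[1]=6 > arr[2]=1
(1, 5): arr[1]=6 > arr[5]=1
(3, 5): arr[3]=6 > arr[5]=1
(4, 5): arr[4]=15 > arr[5]=1

Total inversions: 8

The array has 8 inversion(s): (0,1), (0,2), (0,3), (0,5), (1,2), (1,5), (3,5), (4,5). Each pair (i,j) satisfies i < j and arr[i] > arr[j].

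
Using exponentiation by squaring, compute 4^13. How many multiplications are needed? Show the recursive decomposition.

Computing 4^13 by squaring (build up from 4^1; each line after the first costs one multiplication):

4^1 = 4
4^2 = (4^1)^2 = 4^2 = 16
4^3 = 4 * 4^2 = 4 * 16 = 64
4^6 = (4^3)^2 = 64^2 = 4096
4^12 = (4^6)^2 = 4096^2 = 16777216
4^13 = 4 * 4^12 = 4 * 16777216 = 67108864

Result: 67108864
Multiplications needed: 5 (5 lines after 4^1)

4^13 = 67108864. Using exponentiation by squaring, this requires 5 multiplications. The key idea: if the exponent is even, square the half-power; if odd, multiply by the base once.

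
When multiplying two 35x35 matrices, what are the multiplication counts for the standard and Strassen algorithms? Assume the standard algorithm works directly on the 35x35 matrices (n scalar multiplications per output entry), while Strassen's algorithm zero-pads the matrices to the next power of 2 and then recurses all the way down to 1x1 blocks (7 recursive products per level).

Matrix multiplication for 35x35 matrices:

Strassen's algorithm requires power-of-2 dimensions. Pad 35x35 to 64x64 (next power of 2).

Standard algorithm: 35^3 = 42875 multiplications
Strassen's algorithm: 7^(log2(64)) = 7^6 = 117649 multiplications
Difference: 42875 - 117649 = -74774 (Strassen uses MORE here due to padding overhead — for small or just-over-power-of-2 n, padding can outweigh the per-level savings)

Standard: 42875 multiplications (35^3). Strassen: 117649 multiplications (7^6, after padding to 64x64). Strassen reduces 8 recursive multiplications to 7 at each level.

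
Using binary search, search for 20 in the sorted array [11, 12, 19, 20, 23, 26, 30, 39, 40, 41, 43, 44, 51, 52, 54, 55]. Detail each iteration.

Binary search for 20 in [11, 12, 19, 20, 23, 26, 30, 39, 40, 41, 43, 44, 51, 52, 54, 55]:

lo=0, hi=15, mid=7, arr[mid]=39 -> 39 > 20, search left half
lo=0, hi=6, mid=3, arr[mid]=20 -> Found target at index 3!

Binary search finds 20 at index 3 after 2 comparisons. The search repeatedly halves the search space by comparing with the middle element.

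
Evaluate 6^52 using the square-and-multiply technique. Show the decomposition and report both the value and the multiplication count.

Computing 6^52 by squaring (build up from 6^1; each line after the first costs one multiplication):

6^1 = 6
6^2 = (6^1)^2 = 6^2 = 36
6^3 = 6 * 6^2 = 6 * 36 = 216
6^6 = (6^3)^2 = 216^2 = 46656
6^12 = (6^6)^2 = 46656^2 = 2176782336
6^13 = 6 * 6^12 = 6 * 2176782336 = 13060694016
6^26 = (6^13)^2 = 13060694016^2 = 170581728179578208256
6^52 = (6^26)^2 = 170581728179578208256^2 = 29098125988731506183153025616435306561536

Result: 29098125988731506183153025616435306561536
Multiplications needed: 7 (7 lines after 6^1)

6^52 = 29098125988731506183153025616435306561536. Using exponentiation by squaring, this requires 7 multiplications. The key idea: if the exponent is even, square the half-power; if odd, multiply by the base once.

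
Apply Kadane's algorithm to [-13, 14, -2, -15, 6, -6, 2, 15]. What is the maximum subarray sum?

Using Kadane's algorithm on [-13, 14, -2, -15, 6, -6, 2, 15]:

Scanning through the array:
Position 1 (value 14): max_ending_here = 14, max_so_far = 14
Position 2 (value -2): max_ending_here = 12, max_so_far = 14
Position 3 (value -15): max_ending_here = -3, max_so_far = 14
Position 4 (value 6): max_ending_here = 6, max_so_far = 14
Position 5 (value -6): max_ending_here = 0, max_so_far = 14
Position 6 (value 2): max_ending_here = 2, max_so_far = 14
Position 7 (value 15): max_ending_here = 17, max_so_far = 17

Maximum subarray: [6, -6, 2, 15]
Maximum sum: 17

The maximum subarray is [6, -6, 2, 15] with sum 17. This subarray runs from index 4 to index 7.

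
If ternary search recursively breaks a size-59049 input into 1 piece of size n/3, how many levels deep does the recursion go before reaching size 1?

For divide and conquer with division factor 3:

Problem sizes at each level:
Level 0: 59049
Level 1: 19683
Level 2: 6561
Level 3: 2187
Level 4: 729
Level 5: 243
Level 6: 81
Level 7: 27
Level 8: 9
Level 9: 3
Level 10: 1

The root is level 0 and the size-1 base case is level 10 (the tree spans levels 0 through 10, i.e. 11 levels counting the root), so the depth is the number of divisions: log_3(59049) = 10

The recursion tree depth is log_3(59049) = 10. At each level, the problem size is divided by 3, so it takes 10 divisions to reduce to a base case of size 1. The algorithm makes 1 recursive call at each level.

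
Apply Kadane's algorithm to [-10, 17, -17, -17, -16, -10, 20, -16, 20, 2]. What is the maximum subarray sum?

Using Kadane's algorithm on [-10, 17, -17, -17, -16, -10, 20, -16, 20, 2]:

Scanning through the array:
Position 1 (value 17): max_ending_here = 17, max_so_far = 17
Position 2 (value -17): max_ending_here = 0, max_so_far = 17
Position 3 (value -17): max_ending_here = -17, max_so_far = 17
Position 4 (value -16): max_ending_here = -16, max_so_far = 17
Position 5 (value -10): max_ending_here = -10, max_so_far = 17
Position 6 (value 20): max_ending_here = 20, max_so_far = 20
Position 7 (value -16): max_ending_here = 4, max_so_far = 20
Position 8 (value 20): max_ending_here = 24, max_so_far = 24
Position 9 (value 2): max_ending_here = 26, max_so_far = 26

Maximum subarray: [20, -16, 20, 2]
Maximum sum: 26

The maximum subarray is [20, -16, 20, 2] with sum 26. This subarray runs from index 6 to index 9.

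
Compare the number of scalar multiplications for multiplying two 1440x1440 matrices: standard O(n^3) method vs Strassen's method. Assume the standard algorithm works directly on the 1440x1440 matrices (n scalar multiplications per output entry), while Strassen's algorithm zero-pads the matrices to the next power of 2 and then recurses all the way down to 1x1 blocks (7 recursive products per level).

Matrix multiplication for 1440x1440 matrices:

Strassen's algorithm requires power-of-2 dimensions. Pad 1440x1440 to 2048x2048 (next power of 2).

Standard algorithm: 1440^3 = 2985984000 multiplications
Strassen's algorithm: 7^(log2(2048)) = 7^11 = 1977326743 multiplications
Savings: 2985984000 - 1977326743 = 1008657257 multiplications

Standard: 2985984000 multiplications (1440^3). Strassen: 1977326743 multiplications (7^11, after padding to 2048x2048). Strassen reduces 8 recursive multiplications to 7 at each level.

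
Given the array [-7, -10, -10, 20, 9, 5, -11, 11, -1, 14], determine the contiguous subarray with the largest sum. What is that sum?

Using Kadane's algorithm on [-7, -10, -10, 20, 9, 5, -11, 11, -1, 14]:

Scanning through the array:
Position 1 (value -10): max_ending_here = -10, max_so_far = -7
Position 2 (value -10): max_ending_here = -10, max_so_far = -7
Position 3 (value 20): max_ending_here = 20, max_so_far = 20
Position 4 (value 9): max_ending_here = 29, max_so_far = 29
Position 5 (value 5): max_ending_here = 34, max_so_far = 34
Position 6 (value -11): max_ending_here = 23, max_so_far = 34
Position 7 (value 11): max_ending_here = 34, max_so_far = 34
Position 8 (value -1): max_ending_here = 33, max_so_far = 34
Position 9 (value 14): max_ending_here = 47, max_so_far = 47

Maximum subarray: [20, 9, 5, -11, 11, -1, 14]
Maximum sum: 47

The maximum subarray is [20, 9, 5, -11, 11, -1, 14] with sum 47. This subarray runs from index 3 to index 9.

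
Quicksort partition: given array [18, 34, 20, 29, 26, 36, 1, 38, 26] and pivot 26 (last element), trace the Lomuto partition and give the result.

Lomuto partition with pivot = 26:

Initial array: [18, 34, 20, 29, 26, 36, 1, 38, 26]

arr[0]=18 <= 26: swap with position 0, array becomes [18, 34, 20, 29, 26, 36, 1, 38, 26]
arr[1]=34 > 26: no swap
arr[2]=20 <= 26: swap with position 1, array becomes [18, 20, 34, 29, 26, 36, 1, 38, 26]
arr[3]=29 > 26: no swap
arr[4]=26 <= 26: swap with position 2, array becomes [18, 20, 26, 29, 34, 36, 1, 38, 26]
arr[5]=36 > 26: no swap
arr[6]=1 <= 26: swap with position 3, array becomes [18, 20, 26, 1, 34, 36, 29, 38, 26]
arr[7]=38 > 26: no swap

Place pivot at position 4: [18, 20, 26, 1, 26, 36, 29, 38, 34]
Pivot position: 4

After partitioning with pivot 26, the array becomes [18, 20, 26, 1, 26, 36, 29, 38, 34]. The pivot is placed at index 4. All elements to the left of the pivot are <= 26, and all elements to the right are > 26.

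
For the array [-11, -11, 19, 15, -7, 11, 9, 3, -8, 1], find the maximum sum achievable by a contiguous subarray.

Using Kadane's algorithm on [-11, -11, 19, 15, -7, 11, 9, 3, -8, 1]:

Scanning through the array:
Position 1 (value -11): max_ending_here = -11, max_so_far = -11
Position 2 (value 19): max_ending_here = 19, max_so_far = 19
Position 3 (value 15): max_ending_here = 34, max_so_far = 34
Position 4 (value -7): max_ending_here = 27, max_so_far = 34
Position 5 (value 11): max_ending_here = 38, max_so_far = 38
Position 6 (value 9): max_ending_here = 47, max_so_far = 47
Position 7 (value 3): max_ending_here = 50, max_so_far = 50
Position 8 (value -8): max_ending_here = 42, max_so_far = 50
Position 9 (value 1): max_ending_here = 43, max_so_far = 50

Maximum subarray: [19, 15, -7, 11, 9, 3]
Maximum sum: 50

The maximum subarray is [19, 15, -7, 11, 9, 3] with sum 50. This subarray runs from index 2 to index 7.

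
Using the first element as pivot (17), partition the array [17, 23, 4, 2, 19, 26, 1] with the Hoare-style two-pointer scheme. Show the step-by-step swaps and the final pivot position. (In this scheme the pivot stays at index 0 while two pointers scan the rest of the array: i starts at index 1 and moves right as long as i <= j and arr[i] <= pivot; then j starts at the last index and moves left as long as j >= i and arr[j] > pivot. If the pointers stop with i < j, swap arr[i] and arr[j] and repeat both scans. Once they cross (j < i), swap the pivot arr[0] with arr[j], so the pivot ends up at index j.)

Hoare-style two-pointer partition with pivot = 17:

Initial array: [17, 23, 4, 2, 19, 26, 1]

Pointers start at i = 1, j = 6.
i stops at index 1 (arr[1]=23 > 17), j stops at index 6 (arr[6]=1 <= 17): swap arr[1] and arr[6], array becomes [17, 1, 4, 2, 19, 26, 23]
i ends at 4, j ends at 3: the pointers have crossed (j < i), so scanning stops.

Swap pivot arr[0] with arr[3] to place pivot at position 3: [2, 1, 4, 17, 19, 26, 23]
Pivot position: 3

After partitioning with pivot 17, the array becomes [2, 1, 4, 17, 19, 26, 23]. The pivot is placed at index 3. All elements to the left of the pivot are <= 17, and all elements to the right are > 17.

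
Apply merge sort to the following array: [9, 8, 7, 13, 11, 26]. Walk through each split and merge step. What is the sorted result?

Merge sort trace:

Split: [9, 8, 7, 13, 11, 26] -> [9, 8, 7] and [13, 11, 26]
  Split: [9, 8, 7] -> [9] and [8, 7]
    Split: [8, 7] -> [8] and [7]
    Merge: [8] + [7] -> [7, 8]
  Merge: [9] + [7, 8] -> [7, 8, 9]
  Split: [13, 11, 26] -> [13] and [11, 26]
    Split: [11, 26] -> [11] and [26]
    Merge: [11] + [26] -> [11, 26]
  Merge: [13] + [11, 26] -> [11, 13, 26]
Merge: [7, 8, 9] + [11, 13, 26] -> [7, 8, 9, 11, 13, 26]

Final sorted array: [7, 8, 9, 11, 13, 26]

The merge sort proceeds by recursively splitting the array and merging sorted halves.
After all merges, the sorted array is [7, 8, 9, 11, 13, 26].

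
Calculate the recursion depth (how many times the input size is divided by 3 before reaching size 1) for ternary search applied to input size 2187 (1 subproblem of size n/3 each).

For divide and conquer with division factor 3:

Problem sizes at each level:
Level 0: 2187
Level 1: 729
Level 2: 243
Level 3: 81
Level 4: 27
Level 5: 9
Level 6: 3
Level 7: 1

The root is level 0 and the size-1 base case is level 7 (the tree spans levels 0 through 7, i.e. 8 levels counting the root), so the depth is the number of divisions: log_3(2187) = 7

The recursion tree depth is log_3(2187) = 7. At each level, the problem size is divided by 3, so it takes 7 divisions to reduce to a base case of size 1. The algorithm makes 1 recursive call at each level.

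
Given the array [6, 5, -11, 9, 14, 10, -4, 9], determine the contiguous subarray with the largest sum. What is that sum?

Using Kadane's algorithm on [6, 5, -11, 9, 14, 10, -4, 9]:

Scanning through the array:
Position 1 (value 5): max_ending_here = 11, max_so_far = 11
Position 2 (value -11): max_ending_here = 0, max_so_far = 11
Position 3 (value 9): max_ending_here = 9, max_so_far = 11
Position 4 (value 14): max_ending_here = 23, max_so_far = 23
Position 5 (value 10): max_ending_here = 33, max_so_far = 33
Position 6 (value -4): max_ending_here = 29, max_so_far = 33
Position 7 (value 9): max_ending_here = 38, max_so_far = 38

Maximum subarray: [6, 5, -11, 9, 14, 10, -4, 9]
Maximum sum: 38

The maximum subarray is [6, 5, -11, 9, 14, 10, -4, 9] with sum 38. This subarray runs from index 0 to index 7.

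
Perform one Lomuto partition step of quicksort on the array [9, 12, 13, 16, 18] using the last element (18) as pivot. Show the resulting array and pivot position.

Lomuto partition with pivot = 18:

Initial array: [9, 12, 13, 16, 18]

arr[0]=9 <= 18: swap with position 0, array becomes [9, 12, 13, 16, 18]
arr[1]=12 <= 18: swap with position 1, array becomes [9, 12, 13, 16, 18]
arr[2]=13 <= 18: swap with position 2, array becomes [9, 12, 13, 16, 18]
arr[3]=16 <= 18: swap with position 3, array becomes [9, 12, 13, 16, 18]

Place pivot at position 4: [9, 12, 13, 16, 18]
Pivot position: 4

After partitioning with pivot 18, the array becomes [9, 12, 13, 16, 18]. The pivot is placed at index 4. All elements to the left of the pivot are <= 18, and all elements to the right are > 18.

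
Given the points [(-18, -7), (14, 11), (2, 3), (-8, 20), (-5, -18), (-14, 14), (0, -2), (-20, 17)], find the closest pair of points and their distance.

Computing all pairwise distances among 8 points:

d((-18, -7), (14, 11)) = 36.7151
d((-18, -7), (2, 3)) = 22.3607
d((-18, -7), (-8, 20)) = 28.7924
d((-18, -7), (-5, -18)) = 17.0294
d((-18, -7), (-14, 14)) = 21.3776
d((-18, -7), (0, -2)) = 18.6815
d((-18, -7), (-20, 17)) = 24.0832
d((14, 11), (2, 3)) = 14.4222
d((14, 11), (-8, 20)) = 23.7697
d((14, 11), (-5, -18)) = 34.6699
d((14, 11), (-14, 14)) = 28.1603
d((14, 11), (0, -2)) = 19.105
d((14, 11), (-20, 17)) = 34.5254
d((2, 3), (-8, 20)) = 19.7231
d((2, 3), (-5, -18)) = 22.1359
d((2, 3), (-14, 14)) = 19.4165
d((2, 3), (0, -2)) = 5.3852 <-- minimum
d((2, 3), (-20, 17)) = 26.0768
d((-8, 20), (-5, -18)) = 38.1182
d((-8, 20), (-14, 14)) = 8.4853
d((-8, 20), (0, -2)) = 23.4094
d((-8, 20), (-20, 17)) = 12.3693
d((-5, -18), (-14, 14)) = 33.2415
d((-5, -18), (0, -2)) = 16.7631
d((-5, -18), (-20, 17)) = 38.0789
d((-14, 14), (0, -2)) = 21.2603
d((-14, 14), (-20, 17)) = 6.7082
d((0, -2), (-20, 17)) = 27.5862

Closest pair: (2, 3) and (0, -2) with distance 5.3852

The closest pair is (2, 3) and (0, -2) with Euclidean distance 5.3852. For 8 points, brute-force pairwise comparison is shown above. For large n, the divide-and-conquer algorithm (sort by x, recurse on halves, check the dividing strip) achieves O(n log n).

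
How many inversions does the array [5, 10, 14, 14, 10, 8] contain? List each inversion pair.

Finding inversions in [5, 10, 14, 14, 10, 8]:

(1, 5): arr[1]=10 > arr[5]=8
(2, 4): arr[2]=14 > arr[4]=10
(2, 5): arr[2]=14 > arr[5]=8
(3, 4): arr[3]=14 > arr[4]=10
(3, 5): arr[3]=14 > arr[5]=8
(4, 5): arr[4]=10 > arr[5]=8

Total inversions: 6

The array has 6 inversion(s): (1,5), (2,4), (2,5), (3,4), (3,5), (4,5). Each pair (i,j) satisfies i < j and arr[i] > arr[j].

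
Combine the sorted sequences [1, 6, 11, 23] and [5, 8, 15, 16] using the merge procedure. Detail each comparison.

Merging process:

Compare 1 vs 5: take 1 from left. Merged: [1]
Compare 6 vs 5: take 5 from right. Merged: [1, 5]
Compare 6 vs 8: take 6 from left. Merged: [1, 5, 6]
Compare 11 vs 8: take 8 from right. Merged: [1, 5, 6, 8]
Compare 11 vs 15: take 11 from left. Merged: [1, 5, 6, 8, 11]
Compare 23 vs 15: take 15 from right. Merged: [1, 5, 6, 8, 11, 15]
Compare 23 vs 16: take 16 from right. Merged: [1, 5, 6, 8, 11, 15, 16]
Append remaining from left: [23]. Merged: [1, 5, 6, 8, 11, 15, 16, 23]

Final merged array: [1, 5, 6, 8, 11, 15, 16, 23]
Total comparisons: 7

The merged array is [1, 5, 6, 8, 11, 15, 16, 23], requiring 7 comparisons. The merge step runs in O(n) time where n is the total number of elements.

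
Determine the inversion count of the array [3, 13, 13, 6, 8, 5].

Finding inversions in [3, 13, 13, 6, 8, 5]:

(1, 3): arr[1]=13 > arr[3]=6
(1, 4): arr[1]=13 > arr[4]=8
(1, 5): arr[1]=13 > arr[5]=5
(2, 3): arr[2]=13 > arr[3]=6
(2, 4): arr[2]=13 > arr[4]=8
(2, 5): arr[2]=13 > arr[5]=5
(3, 5): arr[3]=6 > arr[5]=5
(4, 5): arr[4]=8 > arr[5]=5

Total inversions: 8

The array has 8 inversion(s): (1,3), (1,4), (1,5), (2,3), (2,4), (2,5), (3,5), (4,5). Each pair (i,j) satisfies i < j and arr[i] > arr[j].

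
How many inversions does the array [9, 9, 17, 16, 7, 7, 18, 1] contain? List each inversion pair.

Finding inversions in [9, 9, 17, 16, 7, 7, 18, 1]:

(0, 4): arr[0]=9 > arr[4]=7
(0, 5): arr[0]=9 > arr[5]=7
(0, 7): arr[0]=9 > arr[7]=1
(1, 4): arr[1]=9 > arr[4]=7
(1, 5): arr[1]=9 > arr[5]=7
(1, 7): arr[1]=9 > arr[7]=1
(2, 3): arr[2]=17 > arr[3]=16
(2, 4): arr[2]=17 > arr[4]=7
(2, 5): arr[2]=17 > arr[5]=7
(2, 7): arr[2]=17 > arr[7]=1
(3, 4): arr[3]=16 > arr[4]=7
(3, 5): arr[3]=16 > arr[5]=7
(3, 7): arr[3]=16 > arr[7]=1
(4, 7): arr[4]=7 > arr[7]=1
(5, 7): arr[5]=7 > arr[7]=1
(6, 7): arr[6]=18 > arr[7]=1

Total inversions: 16

The array has 16 inversion(s): (0,4), (0,5), (0,7), (1,4), (1,5), (1,7), (2,3), (2,4), (2,5), (2,7), (3,4), (3,5), (3,7), (4,7), (5,7), (6,7). Each pair (i,j) satisfies i < j and arr[i] > arr[j].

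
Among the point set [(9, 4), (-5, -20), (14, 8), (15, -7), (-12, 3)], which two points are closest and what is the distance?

Computing all pairwise distances among 5 points:

d((9, 4), (-5, -20)) = 27.7849
d((9, 4), (14, 8)) = 6.4031 <-- minimum
d((9, 4), (15, -7)) = 12.53
d((9, 4), (-12, 3)) = 21.0238
d((-5, -20), (14, 8)) = 33.8378
d((-5, -20), (15, -7)) = 23.8537
d((-5, -20), (-12, 3)) = 24.0416
d((14, 8), (15, -7)) = 15.0333
d((14, 8), (-12, 3)) = 26.4764
d((15, -7), (-12, 3)) = 28.7924

Closest pair: (9, 4) and (14, 8) with distance 6.4031

The closest pair is (9, 4) and (14, 8) with Euclidean distance 6.4031. For 5 points, brute-force pairwise comparison is shown above. For large n, the divide-and-conquer algorithm (sort by x, recurse on halves, check the dividing strip) achieves O(n log n).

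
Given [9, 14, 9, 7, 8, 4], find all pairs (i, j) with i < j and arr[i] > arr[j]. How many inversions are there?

Finding inversions in [9, 14, 9, 7, 8, 4]:

(0, 3): arr[0]=9 > arr[3]=7
(0, 4): arr[0]=9 > arr[4]=8
(0, 5): arr[0]=9 > arr[5]=4
(1, 2): arr[1]=14 > arr[2]=9
(1, 3): arr[1]=14 > arr[3]=7
(1, 4): arr[1]=14 > arr[4]=8
(1, 5): arr[1]=14 > arr[5]=4
(2, 3): arr[2]=9 > arr[3]=7
(2, 4): arr[2]=9 > arr[4]=8
(2, 5): arr[2]=9 > arr[5]=4
(3, 5): arr[3]=7 > arr[5]=4
(4, 5): arr[4]=8 > arr[5]=4

Total inversions: 12

The array has 12 inversion(s): (0,3), (0,4), (0,5), (1,2), (1,3), (1,4), (1,5), (2,3), (2,4), (2,5), (3,5), (4,5). Each pair (i,j) satisfies i < j and arr[i] > arr[j].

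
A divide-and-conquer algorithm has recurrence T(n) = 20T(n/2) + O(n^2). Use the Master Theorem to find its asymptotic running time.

Master Theorem for T(n) = 20T(n/2) + O(n^2):

a = 20, b = 2, c = 2
log_b(a) = log_2(20) = 4.3219

Case 1: c = 2 < log_2(20) = 4.3219
T(n) = O(n^(log_2 20))

For T(n) = 20T(n/2) + O(n^2): log_2(20) = 4.3219. This is Case 1 of the Master Theorem (c < log_b(a), work dominated by leaves), giving O(n^(log_2 20)).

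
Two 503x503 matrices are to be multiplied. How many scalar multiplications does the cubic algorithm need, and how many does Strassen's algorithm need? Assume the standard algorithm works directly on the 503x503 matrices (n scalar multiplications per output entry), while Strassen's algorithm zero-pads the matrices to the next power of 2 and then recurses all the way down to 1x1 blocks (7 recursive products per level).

Matrix multiplication for 503x503 matrices:

Strassen's algorithm requires power-of-2 dimensions. Pad 503x503 to 512x512 (next power of 2).

Standard algorithm: 503^3 = 127263527 multiplications
Strassen's algorithm: 7^(log2(512)) = 7^9 = 40353607 multiplications
Savings: 127263527 - 40353607 = 86909920 multiplications

Standard: 127263527 multiplications (503^3). Strassen: 40353607 multiplications (7^9, after padding to 512x512). Strassen reduces 8 recursive multiplications to 7 at each level.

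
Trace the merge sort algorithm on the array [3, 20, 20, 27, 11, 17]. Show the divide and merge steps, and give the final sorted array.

Merge sort trace:

Split: [3, 20, 20, 27, 11, 17] -> [3, 20, 20] and [27, 11, 17]
  Split: [3, 20, 20] -> [3] and [20, 20]
    Split: [20, 20] -> [20] and [20]
    Merge: [20] + [20] -> [20, 20]
  Merge: [3] + [20, 20] -> [3, 20, 20]
  Split: [27, 11, 17] -> [27] and [11, 17]
    Split: [11, 17] -> [11] and [17]
    Merge: [11] + [17] -> [11, 17]
  Merge: [27] + [11, 17] -> [11, 17, 27]
Merge: [3, 20, 20] + [11, 17, 27] -> [3, 11, 17, 20, 20, 27]

Final sorted array: [3, 11, 17, 20, 20, 27]

The merge sort proceeds by recursively splitting the array and merging sorted halves.
After all merges, the sorted array is [3, 11, 17, 20, 20, 27].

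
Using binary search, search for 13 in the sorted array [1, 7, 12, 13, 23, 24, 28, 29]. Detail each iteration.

Binary search for 13 in [1, 7, 12, 13, 23, 24, 28, 29]:

lo=0, hi=7, mid=3, arr[mid]=13 -> Found target at index 3!

Binary search finds 13 at index 3 after 1 comparisons. The search repeatedly halves the search space by comparing with the middle element.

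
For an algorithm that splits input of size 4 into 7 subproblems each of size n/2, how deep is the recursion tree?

For divide and conquer with division factor 2:

Problem sizes at each level:
Level 0: 4
Level 1: 2
Level 2: 1

The root is level 0 and the size-1 base case is level 2 (the tree spans levels 0 through 2, i.e. 3 levels counting the root), so the depth is the number of divisions: log_2(4) = 2

The recursion tree depth is log_2(4) = 2. At each level, the problem size is divided by 2, so it takes 2 divisions to reduce to a base case of size 1. The algorithm makes 7 recursive calls at each level.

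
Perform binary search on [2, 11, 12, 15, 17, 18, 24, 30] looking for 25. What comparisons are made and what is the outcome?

Binary search for 25 in [2, 11, 12, 15, 17, 18, 24, 30]:

lo=0, hi=7, mid=3, arr[mid]=15 -> 15 < 25, search right half
lo=4, hi=7, mid=5, arr[mid]=18 -> 18 < 25, search right half
lo=6, hi=7, mid=6, arr[mid]=24 -> 24 < 25, search right half
lo=7, hi=7, mid=7, arr[mid]=30 -> 30 > 25, search left half
lo=7 > hi=6, target 25 not found

Binary search determines that 25 is not in the array after 4 comparisons. The search space was exhausted without finding the target.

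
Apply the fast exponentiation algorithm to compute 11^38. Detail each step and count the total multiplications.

Computing 11^38 by squaring (build up from 11^1; each line after the first costs one multiplication):

11^1 = 11
11^2 = (11^1)^2 = 11^2 = 121
11^4 = (11^2)^2 = 121^2 = 14641
11^8 = (11^4)^2 = 14641^2 = 214358881
11^9 = 11 * 11^8 = 11 * 214358881 = 2357947691
11^18 = (11^9)^2 = 2357947691^2 = 5559917313492231481
11^19 = 11 * 11^18 = 11 * 5559917313492231481 = 61159090448414546291
11^38 = (11^19)^2 = 61159090448414546291^2 = 3740434344477351388916475705363381856681

Result: 3740434344477351388916475705363381856681
Multiplications needed: 7 (7 lines after 11^1)

11^38 = 3740434344477351388916475705363381856681. Using exponentiation by squaring, this requires 7 multiplications. The key idea: if the exponent is even, square the half-power; if odd, multiply by the base once.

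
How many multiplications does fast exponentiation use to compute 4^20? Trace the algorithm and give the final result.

Computing 4^20 by squaring (build up from 4^1; each line after the first costs one multiplication):

4^1 = 4
4^2 = (4^1)^2 = 4^2 = 16
4^4 = (4^2)^2 = 16^2 = 256
4^5 = 4 * 4^4 = 4 * 256 = 1024
4^10 = (4^5)^2 = 1024^2 = 1048576
4^20 = (4^10)^2 = 1048576^2 = 1099511627776

Result: 1099511627776
Multiplications needed: 5 (5 lines after 4^1)

4^20 = 1099511627776. Using exponentiation by squaring, this requires 5 multiplications. The key idea: if the exponent is even, square the half-power; if odd, multiply by the base once.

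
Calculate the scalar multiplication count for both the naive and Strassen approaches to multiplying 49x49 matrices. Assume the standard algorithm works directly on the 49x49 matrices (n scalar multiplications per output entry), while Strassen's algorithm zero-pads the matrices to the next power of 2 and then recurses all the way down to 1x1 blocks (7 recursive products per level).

Matrix multiplication for 49x49 matrices:

Strassen's algorithm requires power-of-2 dimensions. Pad 49x49 to 64x64 (next power of 2).

Standard algorithm: 49^3 = 117649 multiplications
Strassen's algorithm: 7^(log2(64)) = 7^6 = 117649 multiplications
Savings: 117649 - 117649 = 0 multiplications

Standard: 117649 multiplications (49^3). Strassen: 117649 multiplications (7^6, after padding to 64x64). Strassen reduces 8 recursive multiplications to 7 at each level.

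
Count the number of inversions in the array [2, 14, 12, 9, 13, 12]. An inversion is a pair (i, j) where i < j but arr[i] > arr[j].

Finding inversions in [2, 14, 12, 9, 13, 12]:

(1, 2): arr[1]=14 > arr[2]=12
(1, 3): arr[1]=14 > arr[3]=9
(1, 4): arr[1]=14 > arr[4]=13
(1, 5): arr[1]=14 > arr[5]=12
(2, 3): arr[2]=12 > arr[3]=9
(4, 5): arr[4]=13 > arr[5]=12

Total inversions: 6

The array has 6 inversion(s): (1,2), (1,3), (1,4), (1,5), (2,3), (4,5). Each pair (i,j) satisfies i < j and arr[i] > arr[j].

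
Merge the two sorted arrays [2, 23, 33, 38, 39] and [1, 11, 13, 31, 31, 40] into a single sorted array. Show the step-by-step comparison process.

Merging process:

Compare 2 vs 1: take 1 from right. Merged: [1]
Compare 2 vs 11: take 2 from left. Merged: [1, 2]
Compare 23 vs 11: take 11 from right. Merged: [1, 2, 11]
Compare 23 vs 13: take 13 from right. Merged: [1, 2, 11, 13]
Compare 23 vs 31: take 23 from left. Merged: [1, 2, 11, 13, 23]
Compare 33 vs 31: take 31 from right. Merged: [1, 2, 11, 13, 23, 31]
Compare 33 vs 31: take 31 from right. Merged: [1, 2, 11, 13, 23, 31, 31]
Compare 33 vs 40: take 33 from left. Merged: [1, 2, 11, 13, 23, 31, 31, 33]
Compare 38 vs 40: take 38 from left. Merged: [1, 2, 11, 13, 23, 31, 31, 33, 38]
Compare 39 vs 40: take 39 from left. Merged: [1, 2, 11, 13, 23, 31, 31, 33, 38, 39]
Append remaining from right: [40]. Merged: [1, 2, 11, 13, 23, 31, 31, 33, 38, 39, 40]

Final merged array: [1, 2, 11, 13, 23, 31, 31, 33, 38, 39, 40]
Total comparisons: 10

The merged array is [1, 2, 11, 13, 23, 31, 31, 33, 38, 39, 40], requiring 10 comparisons. The merge step runs in O(n) time where n is the total number of elements.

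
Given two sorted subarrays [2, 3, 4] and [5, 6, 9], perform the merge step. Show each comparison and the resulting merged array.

Merging process:

Compare 2 vs 5: take 2 from left. Merged: [2]
Compare 3 vs 5: take 3 from left. Merged: [2, 3]
Compare 4 vs 5: take 4 from left. Merged: [2, 3, 4]
Append remaining from right: [5, 6, 9]. Merged: [2, 3, 4, 5, 6, 9]

Final merged array: [2, 3, 4, 5, 6, 9]
Total comparisons: 3

The merged array is [2, 3, 4, 5, 6, 9], requiring 3 comparisons. The merge step runs in O(n) time where n is the total number of elements.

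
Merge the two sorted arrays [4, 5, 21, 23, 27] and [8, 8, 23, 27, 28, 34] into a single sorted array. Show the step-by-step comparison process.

Merging process:

Compare 4 vs 8: take 4 from left. Merged: [4]
Compare 5 vs 8: take 5 from left. Merged: [4, 5]
Compare 21 vs 8: take 8 from right. Merged: [4, 5, 8]
Compare 21 vs 8: take 8 from right. Merged: [4, 5, 8, 8]
Compare 21 vs 23: take 21 from left. Merged: [4, 5, 8, 8, 21]
Compare 23 vs 23: take 23 from left. Merged: [4, 5, 8, 8, 21, 23]
Compare 27 vs 23: take 23 from right. Merged: [4, 5, 8, 8, 21, 23, 23]
Compare 27 vs 27: take 27 from left. Merged: [4, 5, 8, 8, 21, 23, 23, 27]
Append remaining from right: [27, 28, 34]. Merged: [4, 5, 8, 8, 21, 23, 23, 27, 27, 28, 34]

Final merged array: [4, 5, 8, 8, 21, 23, 23, 27, 27, 28, 34]
Total comparisons: 8

The merged array is [4, 5, 8, 8, 21, 23, 23, 27, 27, 28, 34], requiring 8 comparisons. The merge step runs in O(n) time where n is the total number of elements.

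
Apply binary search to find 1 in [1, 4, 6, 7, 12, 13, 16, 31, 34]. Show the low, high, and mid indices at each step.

Binary search for 1 in [1, 4, 6, 7, 12, 13, 16, 31, 34]:

lo=0, hi=8, mid=4, arr[mid]=12 -> 12 > 1, search left half
lo=0, hi=3, mid=1, arr[mid]=4 -> 4 > 1, search left half
lo=0, hi=0, mid=0, arr[mid]=1 -> Found target at index 0!

Binary search finds 1 at index 0 after 3 comparisons. The search repeatedly halves the search space by comparing with the middle element.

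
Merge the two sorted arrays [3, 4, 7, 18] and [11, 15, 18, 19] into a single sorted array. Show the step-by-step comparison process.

Merging process:

Compare 3 vs 11: take 3 from left. Merged: [3]
Compare 4 vs 11: take 4 from left. Merged: [3, 4]
Compare 7 vs 11: take 7 from left. Merged: [3, 4, 7]
Compare 18 vs 11: take 11 from right. Merged: [3, 4, 7, 11]
Compare 18 vs 15: take 15 from right. Merged: [3, 4, 7, 11, 15]
Compare 18 vs 18: take 18 from left. Merged: [3, 4, 7, 11, 15, 18]
Append remaining from right: [18, 19]. Merged: [3, 4, 7, 11, 15, 18, 18, 19]

Final merged array: [3, 4, 7, 11, 15, 18, 18, 19]
Total comparisons: 6

The merged array is [3, 4, 7, 11, 15, 18, 18, 19], requiring 6 comparisons. The merge step runs in O(n) time where n is the total number of elements.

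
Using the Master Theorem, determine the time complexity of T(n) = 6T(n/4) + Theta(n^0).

Master Theorem for T(n) = 6T(n/4) + O(n^0):

a = 6, b = 4, c = 0
log_b(a) = log_4(6) = 1.2925

Case 1: c = 0 < log_4(6) = 1.2925
T(n) = O(n^(log_4 6))

For T(n) = 6T(n/4) + O(n^0): log_4(6) = 1.2925. This is Case 1 of the Master Theorem (c < log_b(a), work dominated by leaves), giving O(n^(log_4 6)).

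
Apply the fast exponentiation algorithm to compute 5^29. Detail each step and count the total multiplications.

Computing 5^29 by squaring (build up from 5^1; each line after the first costs one multiplication):

5^1 = 5
5^2 = (5^1)^2 = 5^2 = 25
5^3 = 5 * 5^2 = 5 * 25 = 125
5^6 = (5^3)^2 = 125^2 = 15625
5^7 = 5 * 5^6 = 5 * 15625 = 78125
5^14 = (5^7)^2 = 78125^2 = 6103515625
5^28 = (5^14)^2 = 6103515625^2 = 37252902984619140625
5^29 = 5 * 5^28 = 5 * 37252902984619140625 = 186264514923095703125

Result: 186264514923095703125
Multiplications needed: 7 (7 lines after 5^1)

5^29 = 186264514923095703125. Using exponentiation by squaring, this requires 7 multiplications. The key idea: if the exponent is even, square the half-power; if odd, multiply by the base once.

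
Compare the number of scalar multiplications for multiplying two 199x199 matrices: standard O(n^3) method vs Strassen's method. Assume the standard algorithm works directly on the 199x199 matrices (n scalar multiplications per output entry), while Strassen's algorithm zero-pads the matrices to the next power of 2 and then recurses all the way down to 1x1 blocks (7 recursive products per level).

Matrix multiplication for 199x199 matrices:

Strassen's algorithm requires power-of-2 dimensions. Pad 199x199 to 256x256 (next power of 2).

Standard algorithm: 199^3 = 7880599 multiplications
Strassen's algorithm: 7^(log2(256)) = 7^8 = 5764801 multiplications
Savings: 7880599 - 5764801 = 2115798 multiplications

Standard: 7880599 multiplications (199^3). Strassen: 5764801 multiplications (7^8, after padding to 256x256). Strassen reduces 8 recursive multiplications to 7 at each level.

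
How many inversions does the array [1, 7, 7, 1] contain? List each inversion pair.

Finding inversions in [1, 7, 7, 1]:

(1, 3): arr[1]=7 > arr[3]=1
(2, 3): arr[2]=7 > arr[3]=1

Total inversions: 2

The array has 2 inversion(s): (1,3), (2,3). Each pair (i,j) satisfies i < j and arr[i] > arr[j].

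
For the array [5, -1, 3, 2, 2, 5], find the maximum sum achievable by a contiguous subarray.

Using Kadane's algorithm on [5, -1, 3, 2, 2, 5]:

Scanning through the array:
Position 1 (value -1): max_ending_here = 4, max_so_far = 5
Position 2 (value 3): max_ending_here = 7, max_so_far = 7
Position 3 (value 2): max_ending_here = 9, max_so_far = 9
Position 4 (value 2): max_ending_here = 11, max_so_far = 11
Position 5 (value 5): max_ending_here = 16, max_so_far = 16

Maximum subarray: [5, -1, 3, 2, 2, 5]
Maximum sum: 16

The maximum subarray is [5, -1, 3, 2, 2, 5] with sum 16. This subarray runs from index 0 to index 5.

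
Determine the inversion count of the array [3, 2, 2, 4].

Finding inversions in [3, 2, 2, 4]:

(0, 1): arr[0]=3 > arr[1]=2
(0, 2): arr[0]=3 > arr[2]=2

Total inversions: 2

The array has 2 inversion(s): (0,1), (0,2). Each pair (i,j) satisfies i < j and arr[i] > arr[j].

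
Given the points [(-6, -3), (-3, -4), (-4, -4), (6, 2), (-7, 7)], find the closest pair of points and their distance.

Computing all pairwise distances among 5 points:

d((-6, -3), (-3, -4)) = 3.1623
d((-6, -3), (-4, -4)) = 2.2361
d((-6, -3), (6, 2)) = 13.0
d((-6, -3), (-7, 7)) = 10.0499
d((-3, -4), (-4, -4)) = 1.0 <-- minimum
d((-3, -4), (6, 2)) = 10.8167
d((-3, -4), (-7, 7)) = 11.7047
d((-4, -4), (6, 2)) = 11.6619
d((-4, -4), (-7, 7)) = 11.4018
d((6, 2), (-7, 7)) = 13.9284

Closest pair: (-3, -4) and (-4, -4) with distance 1.0

The closest pair is (-3, -4) and (-4, -4) with Euclidean distance 1.0. For 5 points, brute-force pairwise comparison is shown above. For large n, the divide-and-conquer algorithm (sort by x, recurse on halves, check the dividing strip) achieves O(n log n).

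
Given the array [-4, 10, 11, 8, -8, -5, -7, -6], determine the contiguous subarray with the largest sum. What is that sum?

Using Kadane's algorithm on [-4, 10, 11, 8, -8, -5, -7, -6]:

Scanning through the array:
Position 1 (value 10): max_ending_here = 10, max_so_far = 10
Position 2 (value 11): max_ending_here = 21, max_so_far = 21
Position 3 (value 8): max_ending_here = 29, max_so_far = 29
Position 4 (value -8): max_ending_here = 21, max_so_far = 29
Position 5 (value -5): max_ending_here = 16, max_so_far = 29
Position 6 (value -7): max_ending_here = 9, max_so_far = 29
Position 7 (value -6): max_ending_here = 3, max_so_far = 29

Maximum subarray: [10, 11, 8]
Maximum sum: 29

The maximum subarray is [10, 11, 8] with sum 29. This subarray runs from index 1 to index 3.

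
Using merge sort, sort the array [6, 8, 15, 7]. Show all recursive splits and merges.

Merge sort trace:

Split: [6, 8, 15, 7] -> [6, 8] and [15, 7]
  Split: [6, 8] -> [6] and [8]
  Merge: [6] + [8] -> [6, 8]
  Split: [15, 7] -> [15] and [7]
  Merge: [15] + [7] -> [7, 15]
Merge: [6, 8] + [7, 15] -> [6, 7, 8, 15]

Final sorted array: [6, 7, 8, 15]

The merge sort proceeds by recursively splitting the array and merging sorted halves.
After all merges, the sorted array is [6, 7, 8, 15].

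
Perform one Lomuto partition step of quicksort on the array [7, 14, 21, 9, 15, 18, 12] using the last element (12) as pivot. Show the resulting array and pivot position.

Lomuto partition with pivot = 12:

Initial array: [7, 14, 21, 9, 15, 18, 12]

arr[0]=7 <= 12: swap with position 0, array becomes [7, 14, 21, 9, 15, 18, 12]
arr[1]=14 > 12: no swap
arr[2]=21 > 12: no swap
arr[3]=9 <= 12: swap with position 1, array becomes [7, 9, 21, 14, 15, 18, 12]
arr[4]=15 > 12: no swap
arr[5]=18 > 12: no swap

Place pivot at position 2: [7, 9, 12, 14, 15, 18, 21]
Pivot position: 2

After partitioning with pivot 12, the array becomes [7, 9, 12, 14, 15, 18, 21]. The pivot is placed at index 2. All elements to the left of the pivot are <= 12, and all elements to the right are > 12.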